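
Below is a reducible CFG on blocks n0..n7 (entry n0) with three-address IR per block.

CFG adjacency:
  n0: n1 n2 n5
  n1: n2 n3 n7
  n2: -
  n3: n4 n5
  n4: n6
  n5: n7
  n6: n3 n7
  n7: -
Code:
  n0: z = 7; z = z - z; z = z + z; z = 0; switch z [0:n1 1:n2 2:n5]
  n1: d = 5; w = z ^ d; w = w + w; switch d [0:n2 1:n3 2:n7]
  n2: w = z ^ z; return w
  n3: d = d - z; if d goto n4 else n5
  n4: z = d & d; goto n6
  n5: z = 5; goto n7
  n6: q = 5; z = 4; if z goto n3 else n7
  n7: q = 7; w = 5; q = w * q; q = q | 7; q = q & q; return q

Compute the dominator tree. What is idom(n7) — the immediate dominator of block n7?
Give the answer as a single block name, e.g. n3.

idom tree: n1←n0 n2←n0 n3←n1 n4←n3 n5←n0 n6←n4 n7←n0
Join-block Dom:
  n2: preds {n0,n1}: {n0} ∩ {n0,n1} = {n0}; idom=n0
  n3: preds {n1,n6}: {n0,n1} ∩ {n0,n1,n3,n4,n6} = {n0,n1}; idom=n1
  n5: preds {n0,n3}: {n0} ∩ {n0,n1,n3} = {n0}; idom=n0
  n7: preds {n1,n5,n6}: {n0,n1} ∩ {n0,n5} ∩ {n0,n1,n3,n4,n6} = {n0}; idom=n0

idom(n7) = n0

Answer: n0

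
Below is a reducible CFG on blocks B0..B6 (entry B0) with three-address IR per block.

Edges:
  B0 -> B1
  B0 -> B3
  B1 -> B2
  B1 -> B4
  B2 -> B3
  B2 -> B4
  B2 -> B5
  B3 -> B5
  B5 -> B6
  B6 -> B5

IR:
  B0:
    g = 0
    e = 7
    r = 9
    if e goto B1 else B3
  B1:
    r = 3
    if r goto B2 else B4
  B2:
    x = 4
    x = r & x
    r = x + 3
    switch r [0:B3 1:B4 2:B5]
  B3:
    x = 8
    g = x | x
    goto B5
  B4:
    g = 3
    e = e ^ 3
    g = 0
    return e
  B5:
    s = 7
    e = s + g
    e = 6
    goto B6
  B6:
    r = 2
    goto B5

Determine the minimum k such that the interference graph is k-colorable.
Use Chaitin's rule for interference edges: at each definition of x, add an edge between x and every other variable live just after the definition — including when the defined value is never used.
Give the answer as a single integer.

Per-block:
  B0: def={e,g,r} ue=∅
  B1: def={r} ue=∅
  B2: def={r,x} ue={r}
  B3: def={g,x} ue=∅
  B4: def={e,g} ue={e}
  B5: def={e,s} ue={g}
  B6: def={r} ue=∅

Live sets:
  live B0: ∅→{e,g}
  live B1: {e,g}→{e,g,r}
  live B2: {e,g,r}→{e,g}
  live B3: ∅→{g}
  live B4: {e}→∅
  live B5: {g}→{g}
  live B6: {g}→{g}

Interfere edges:
  e — {g,r,x}
  g — {e,r,s,x}
  r — {e,g,x}
  s — {g}
  x — {e,g,r}

Registers:
  {e,g,r,x} pairwise interfere (4-clique) ⇒ χ ≥ 4
  4-colouring: r0={g}  r1={e,s}  r2={r}  r3={x}
  χ = 4

Answer: 4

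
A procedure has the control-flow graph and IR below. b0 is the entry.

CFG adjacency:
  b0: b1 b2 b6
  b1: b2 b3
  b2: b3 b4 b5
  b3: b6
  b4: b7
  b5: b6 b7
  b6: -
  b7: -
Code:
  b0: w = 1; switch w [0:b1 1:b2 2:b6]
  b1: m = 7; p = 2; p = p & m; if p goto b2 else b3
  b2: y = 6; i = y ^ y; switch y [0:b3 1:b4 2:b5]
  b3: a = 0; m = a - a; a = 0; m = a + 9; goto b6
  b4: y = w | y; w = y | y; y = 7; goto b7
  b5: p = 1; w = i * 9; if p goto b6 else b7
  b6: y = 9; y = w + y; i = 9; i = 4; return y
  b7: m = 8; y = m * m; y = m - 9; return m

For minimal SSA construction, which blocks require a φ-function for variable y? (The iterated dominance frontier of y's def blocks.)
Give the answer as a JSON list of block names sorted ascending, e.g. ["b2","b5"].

idom tree: b1←b0 b2←b0 b3←b0 b4←b2 b5←b2 b6←b0 b7←b2
Dom at joins:
  b2: preds {b0,b1}: {b0} ∩ {b0,b1} = {b0}; idom=b0
  b3: preds {b1,b2}: {b0,b1} ∩ {b0,b2} = {b0}; idom=b0
  b6: preds {b0,b3,b5}: {b0} ∩ {b0,b3} ∩ {b0,b2,b5} = {b0}; idom=b0
  b7: preds {b4,b5}: {b0,b2,b4} ∩ {b0,b2,b5} = {b0,b2}; idom=b2

DF derivation:
  join b2 pred b0: · stop@b0
  join b2 pred b1: b1 stop@b0
  join b3 pred b1: b1 stop@b0
  join b3 pred b2: b2 stop@b0
  join b6 pred b0: · stop@b0
  join b6 pred b3: b3 stop@b0
  join b6 pred b5: b5→b2 stop@b0
  join b7 pred b4: b4 stop@b2
  join b7 pred b5: b5 stop@b2
  b0: DF=∅
  b1: DF={b2,b3}
  b2: DF={b3,b6}
  b3: DF={b6}
  b4: DF={b7}
  b5: DF={b6,b7}
  b6: DF=∅
  b7: DF=∅

φ for y: defs {b2,b4,b6,b7}
  DF⁺ = {b3,b6,b7}

Answer: ["b3", "b6", "b7"]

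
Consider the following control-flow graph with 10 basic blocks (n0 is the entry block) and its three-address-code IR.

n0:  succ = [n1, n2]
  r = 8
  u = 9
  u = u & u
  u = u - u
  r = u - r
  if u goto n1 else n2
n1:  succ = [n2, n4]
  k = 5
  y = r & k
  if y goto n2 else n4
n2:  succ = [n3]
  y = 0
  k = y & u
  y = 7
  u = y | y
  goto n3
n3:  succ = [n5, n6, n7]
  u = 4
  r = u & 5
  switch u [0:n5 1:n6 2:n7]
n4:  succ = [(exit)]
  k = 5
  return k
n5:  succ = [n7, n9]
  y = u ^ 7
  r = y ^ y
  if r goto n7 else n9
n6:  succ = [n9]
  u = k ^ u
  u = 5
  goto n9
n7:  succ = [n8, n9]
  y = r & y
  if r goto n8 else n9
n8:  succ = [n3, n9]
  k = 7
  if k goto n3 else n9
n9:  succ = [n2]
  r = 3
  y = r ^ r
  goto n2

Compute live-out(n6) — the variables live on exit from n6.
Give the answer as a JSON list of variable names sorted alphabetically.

Block summaries:
  n0: def={r,u} ue=∅
  n1: def={k,y} ue={r}
  n2: def={k,u,y} ue={u}
  n3: def={r,u} ue=∅
  n4: def={k} ue=∅
  n5: def={r,y} ue={u}
  n6: def={u} ue={k,u}
  n7: def={y} ue={r,y}
  n8: def={k} ue=∅
  n9: def={r,y} ue=∅

Live sets:
  n0: in=∅ out={r,u}
  n1: in={r,u} out={u}
  n2: in={u} out={k,y}
  n3: in={k,y} out={k,r,u,y}
  n4: in=∅ out=∅
  n5: in={u} out={r,u,y}
  n6: in={k,u} out={u}
  n7: in={r,u,y} out={u,y}
  n8: in={u,y} out={k,u,y}
  n9: in={u} out={u}

live-out(n6) = ["u"]

Answer: ["u"]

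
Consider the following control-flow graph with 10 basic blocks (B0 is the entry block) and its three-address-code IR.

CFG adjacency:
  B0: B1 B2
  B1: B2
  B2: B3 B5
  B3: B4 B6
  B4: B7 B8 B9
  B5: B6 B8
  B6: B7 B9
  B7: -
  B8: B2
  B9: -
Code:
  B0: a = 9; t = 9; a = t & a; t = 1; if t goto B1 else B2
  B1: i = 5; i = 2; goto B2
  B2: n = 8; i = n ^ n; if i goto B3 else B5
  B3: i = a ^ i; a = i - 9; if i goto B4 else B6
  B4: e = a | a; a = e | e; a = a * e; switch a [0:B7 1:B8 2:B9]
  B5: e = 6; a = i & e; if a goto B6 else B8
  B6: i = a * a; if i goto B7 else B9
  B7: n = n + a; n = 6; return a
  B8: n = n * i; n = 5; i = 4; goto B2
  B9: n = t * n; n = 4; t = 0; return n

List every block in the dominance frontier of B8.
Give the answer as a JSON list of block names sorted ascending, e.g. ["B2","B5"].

Answer: ["B2"]

Derivation:
idom tree: B1←B0 B2←B0 B3←B2 B4←B3 B5←B2 B6←B2 B7←B2 B8←B2 B9←B2
Dom∩ at merges:
  B2: preds {B0,B1,B8}: {B0} ∩ {B0,B1} ∩ {B0,B2,B8} = {B0}; idom=B0
  B6: preds {B3,B5}: {B0,B2,B3} ∩ {B0,B2,B5} = {B0,B2}; idom=B2
  B7: preds {B4,B6}: {B0,B2,B3,B4} ∩ {B0,B2,B6} = {B0,B2}; idom=B2
  B8: preds {B4,B5}: {B0,B2,B3,B4} ∩ {B0,B2,B5} = {B0,B2}; idom=B2
  B9: preds {B4,B6}: {B0,B2,B3,B4} ∩ {B0,B2,B6} = {B0,B2}; idom=B2

DF walk-up:
  B2←B0: walk · to B0
  B2←B1: walk B1 to B0
  B2←B8: walk B8→B2 to B0
  B6←B3: walk B3 to B2
  B6←B5: walk B5 to B2
  B7←B4: walk B4→B3 to B2
  B7←B6: walk B6 to B2
  B8←B4: walk B4→B3 to B2
  B8←B5: walk B5 to B2
  B9←B4: walk B4→B3 to B2
  B9←B6: walk B6 to B2
  B0 → ∅
  B1 → {B2}
  B2 → {B2}
  B3 → {B6,B7,B8,B9}
  B4 → {B7,B8,B9}
  B5 → {B6,B8}
  B6 → {B7,B9}
  B7 → ∅
  B8 → {B2}
  B9 → ∅

DF(B8) = ["B2"]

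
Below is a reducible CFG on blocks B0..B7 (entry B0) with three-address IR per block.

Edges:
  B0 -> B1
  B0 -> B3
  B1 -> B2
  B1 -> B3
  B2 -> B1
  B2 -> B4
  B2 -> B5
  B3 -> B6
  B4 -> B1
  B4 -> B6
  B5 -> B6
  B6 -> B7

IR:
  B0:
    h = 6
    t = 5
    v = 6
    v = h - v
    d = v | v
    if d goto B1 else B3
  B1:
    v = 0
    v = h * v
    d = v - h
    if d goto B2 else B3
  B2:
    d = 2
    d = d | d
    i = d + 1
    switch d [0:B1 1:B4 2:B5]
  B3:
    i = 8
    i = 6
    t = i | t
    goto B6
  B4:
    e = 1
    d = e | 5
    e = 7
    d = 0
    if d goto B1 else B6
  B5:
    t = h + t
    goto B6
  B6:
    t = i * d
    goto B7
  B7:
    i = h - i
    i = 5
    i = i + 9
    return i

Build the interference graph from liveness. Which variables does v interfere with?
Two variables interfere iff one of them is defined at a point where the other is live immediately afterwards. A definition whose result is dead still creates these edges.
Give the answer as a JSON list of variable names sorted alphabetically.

Per-block:
  B0: def={d,h,t,v} ue=∅
  B1: def={d,v} ue={h}
  B2: def={d,i} ue=∅
  B3: def={i,t} ue={t}
  B4: def={d,e} ue=∅
  B5: def={t} ue={h,t}
  B6: def={t} ue={d,i}
  B7: def={i} ue={h,i}

Liveness:
  B0 li=∅ lo={d,h,t}
  B1 li={h,t} lo={d,h,t}
  B2 li={h,t} lo={d,h,i,t}
  B3 li={d,h,t} lo={d,h,i}
  B4 li={h,i,t} lo={d,h,i,t}
  B5 li={d,h,i,t} lo={d,h,i}
  B6 li={d,h,i} lo={h,i}
  B7 li={h,i} lo=∅

Interfere edges:
  d: {h,i,t}
  e: {h,i,t}
  h: {d,e,i,t,v}
  i: {d,e,h,t}
  t: {d,e,h,i,v}
  v: {h,t}

N(v) = ["h", "t"]

Answer: ["h", "t"]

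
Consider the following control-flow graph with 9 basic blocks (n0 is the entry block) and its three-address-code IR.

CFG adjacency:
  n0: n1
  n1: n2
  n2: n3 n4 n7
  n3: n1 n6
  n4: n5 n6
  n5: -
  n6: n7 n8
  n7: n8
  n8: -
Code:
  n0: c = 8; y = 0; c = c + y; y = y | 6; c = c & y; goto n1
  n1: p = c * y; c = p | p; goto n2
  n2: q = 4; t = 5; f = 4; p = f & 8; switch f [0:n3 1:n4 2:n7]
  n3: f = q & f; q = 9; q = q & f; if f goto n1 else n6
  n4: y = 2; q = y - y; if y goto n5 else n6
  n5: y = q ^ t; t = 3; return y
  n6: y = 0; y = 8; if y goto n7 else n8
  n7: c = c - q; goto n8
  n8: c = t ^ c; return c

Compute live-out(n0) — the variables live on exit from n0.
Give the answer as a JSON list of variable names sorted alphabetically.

Answer: ["c", "y"]

Derivation:
Block summaries:
  n0: {c,y} / ∅
  n1: {c,p} / {c,y}
  n2: {f,p,q,t} / ∅
  n3: {f,q} / {f,q}
  n4: {q,y} / ∅
  n5: {t,y} / {q,t}
  n6: {y} / ∅
  n7: {c} / {c,q}
  n8: {c} / {c,t}

Backward fixpoint:
  live n0: ∅→{c,y}
  live n1: {c,y}→{c,y}
  live n2: {c,y}→{c,f,q,t,y}
  live n3: {c,f,q,t,y}→{c,q,t,y}
  live n4: {c,t}→{c,q,t}
  live n5: {q,t}→∅
  live n6: {c,q,t}→{c,q,t}
  live n7: {c,q,t}→{c,t}
  live n8: {c,t}→∅

live-out(n0) = ["c", "y"]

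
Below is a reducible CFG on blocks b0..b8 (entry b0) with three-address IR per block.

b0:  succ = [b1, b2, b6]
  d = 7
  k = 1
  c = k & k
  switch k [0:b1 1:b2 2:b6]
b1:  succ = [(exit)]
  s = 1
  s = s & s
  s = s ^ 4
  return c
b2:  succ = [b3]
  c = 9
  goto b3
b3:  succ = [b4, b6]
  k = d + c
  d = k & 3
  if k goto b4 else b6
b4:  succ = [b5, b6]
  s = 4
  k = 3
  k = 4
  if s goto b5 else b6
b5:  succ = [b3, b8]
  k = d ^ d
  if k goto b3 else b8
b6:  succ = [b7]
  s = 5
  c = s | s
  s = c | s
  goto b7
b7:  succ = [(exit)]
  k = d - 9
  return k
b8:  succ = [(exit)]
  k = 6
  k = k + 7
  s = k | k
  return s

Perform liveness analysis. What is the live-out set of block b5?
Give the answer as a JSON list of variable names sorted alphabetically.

Block summaries:
  b0: {c,d,k} / ∅
  b1: {s} / {c}
  b2: {c} / ∅
  b3: {d,k} / {c,d}
  b4: {k,s} / ∅
  b5: {k} / {d}
  b6: {c,s} / ∅
  b7: {k} / {d}
  b8: {k,s} / ∅

Backward fixpoint:
  b0 li=∅ lo={c,d}
  b1 li={c} lo=∅
  b2 li={d} lo={c,d}
  b3 li={c,d} lo={c,d}
  b4 li={c,d} lo={c,d}
  b5 li={c,d} lo={c,d}
  b6 li={d} lo={d}
  b7 li={d} lo=∅
  b8 li=∅ lo=∅

live-out(b5) = ["c", "d"]

Answer: ["c", "d"]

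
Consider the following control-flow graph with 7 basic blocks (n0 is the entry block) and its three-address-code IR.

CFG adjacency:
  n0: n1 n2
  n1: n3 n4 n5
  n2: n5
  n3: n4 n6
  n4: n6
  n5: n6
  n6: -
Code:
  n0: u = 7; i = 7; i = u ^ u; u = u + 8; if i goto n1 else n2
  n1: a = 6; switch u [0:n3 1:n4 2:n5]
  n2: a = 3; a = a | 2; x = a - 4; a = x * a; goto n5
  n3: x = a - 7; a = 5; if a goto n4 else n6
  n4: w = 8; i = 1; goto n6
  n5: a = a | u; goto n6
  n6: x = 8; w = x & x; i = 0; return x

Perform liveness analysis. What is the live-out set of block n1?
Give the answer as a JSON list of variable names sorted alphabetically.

Answer: ["a", "u"]

Derivation:
def/use:
  n0 def {i,u} use ∅
  n1 def {a} use {u}
  n2 def {a,x} use ∅
  n3 def {a,x} use {a}
  n4 def {i,w} use ∅
  n5 def {a} use {a,u}
  n6 def {i,w,x} use ∅

Live sets:
  live n0: ∅→{u}
  live n1: {u}→{a,u}
  live n2: {u}→{a,u}
  live n3: {a}→∅
  live n4: ∅→∅
  live n5: {a,u}→∅
  live n6: ∅→∅

live-out(n1) = ["a", "u"]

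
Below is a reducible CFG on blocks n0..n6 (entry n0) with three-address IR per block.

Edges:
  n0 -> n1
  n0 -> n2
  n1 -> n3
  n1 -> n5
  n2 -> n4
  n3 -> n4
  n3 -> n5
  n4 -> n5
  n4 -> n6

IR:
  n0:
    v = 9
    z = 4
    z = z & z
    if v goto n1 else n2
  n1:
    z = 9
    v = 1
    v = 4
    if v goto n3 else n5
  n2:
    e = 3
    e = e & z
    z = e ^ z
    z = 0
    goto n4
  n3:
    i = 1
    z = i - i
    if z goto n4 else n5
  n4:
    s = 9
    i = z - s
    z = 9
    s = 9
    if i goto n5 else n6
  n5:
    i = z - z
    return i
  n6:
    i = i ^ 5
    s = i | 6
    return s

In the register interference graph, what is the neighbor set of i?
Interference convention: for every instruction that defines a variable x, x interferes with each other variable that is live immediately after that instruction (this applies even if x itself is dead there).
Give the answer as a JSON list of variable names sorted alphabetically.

Block summaries:
  n0: def={v,z} ue=∅
  n1: def={v,z} ue=∅
  n2: def={e,z} ue={z}
  n3: def={i,z} ue=∅
  n4: def={i,s,z} ue={z}
  n5: def={i} ue={z}
  n6: def={i,s} ue={i}

Liveness:
  n0 li=∅ lo={z}
  n1 li=∅ lo={z}
  n2 li={z} lo={z}
  n3 li=∅ lo={z}
  n4 li={z} lo={i,z}
  n5 li={z} lo=∅
  n6 li={i} lo=∅

Conflict graph:
  e — {z}
  i — {s,z}
  s — {i,z}
  v — {z}
  z — {e,i,s,v}

N(i) = ["s", "z"]

Answer: ["s", "z"]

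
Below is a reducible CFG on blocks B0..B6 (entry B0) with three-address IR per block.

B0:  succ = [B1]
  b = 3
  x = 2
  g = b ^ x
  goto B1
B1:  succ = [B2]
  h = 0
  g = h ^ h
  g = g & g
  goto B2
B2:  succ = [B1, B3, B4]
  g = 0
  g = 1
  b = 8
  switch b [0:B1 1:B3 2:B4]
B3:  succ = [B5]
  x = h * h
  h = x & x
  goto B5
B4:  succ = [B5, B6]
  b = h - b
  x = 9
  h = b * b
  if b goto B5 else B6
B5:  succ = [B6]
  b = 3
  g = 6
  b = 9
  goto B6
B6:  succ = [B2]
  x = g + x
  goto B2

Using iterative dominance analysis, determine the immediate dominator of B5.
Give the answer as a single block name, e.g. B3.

idom tree: B1←B0 B2←B1 B3←B2 B4←B2 B5←B2 B6←B2
Dom∩ at merges:
  B1: preds {B0,B2}: {B0} ∩ {B0,B1,B2} = {B0}; idom=B0
  B2: preds {B1,B6}: {B0,B1} ∩ {B0,B1,B2,B6} = {B0,B1}; idom=B1
  B5: preds {B3,B4}: {B0,B1,B2,B3} ∩ {B0,B1,B2,B4} = {B0,B1,B2}; idom=B2
  B6: preds {B4,B5}: {B0,B1,B2,B4} ∩ {B0,B1,B2,B5} = {B0,B1,B2}; idom=B2

idom(B5) = B2

Answer: B2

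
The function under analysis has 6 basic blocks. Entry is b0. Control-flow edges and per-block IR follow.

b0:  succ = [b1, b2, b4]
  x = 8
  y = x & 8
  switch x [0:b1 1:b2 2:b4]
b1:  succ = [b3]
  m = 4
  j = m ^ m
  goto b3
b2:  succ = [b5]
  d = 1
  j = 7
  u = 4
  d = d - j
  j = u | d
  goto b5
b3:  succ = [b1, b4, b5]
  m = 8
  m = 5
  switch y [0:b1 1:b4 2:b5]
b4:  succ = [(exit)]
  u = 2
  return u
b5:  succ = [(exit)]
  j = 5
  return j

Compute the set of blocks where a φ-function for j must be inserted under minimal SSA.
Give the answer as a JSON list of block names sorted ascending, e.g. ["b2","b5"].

Answer: ["b1", "b4", "b5"]

Analysis:
idom tree: b1←b0 b2←b0 b3←b1 b4←b0 b5←b0
Dom∩ at merges:
  b1: preds {b0,b3}: {b0} ∩ {b0,b1,b3} = {b0}; idom=b0
  b4: preds {b0,b3}: {b0} ∩ {b0,b1,b3} = {b0}; idom=b0
  b5: preds {b2,b3}: {b0,b2} ∩ {b0,b1,b3} = {b0}; idom=b0

DF derivation:
  b1←b0: walk · to b0
  b1←b3: walk b3→b1 to b0
  b4←b0: walk · to b0
  b4←b3: walk b3→b1 to b0
  b5←b2: walk b2 to b0
  b5←b3: walk b3→b1 to b0
  b0: DF=∅
  b1: DF={b1,b4,b5}
  b2: DF={b5}
  b3: DF={b1,b4,b5}
  b4: DF=∅
  b5: DF=∅

φ for j: defs {b1,b2,b5}
  DF⁺ = {b1,b4,b5}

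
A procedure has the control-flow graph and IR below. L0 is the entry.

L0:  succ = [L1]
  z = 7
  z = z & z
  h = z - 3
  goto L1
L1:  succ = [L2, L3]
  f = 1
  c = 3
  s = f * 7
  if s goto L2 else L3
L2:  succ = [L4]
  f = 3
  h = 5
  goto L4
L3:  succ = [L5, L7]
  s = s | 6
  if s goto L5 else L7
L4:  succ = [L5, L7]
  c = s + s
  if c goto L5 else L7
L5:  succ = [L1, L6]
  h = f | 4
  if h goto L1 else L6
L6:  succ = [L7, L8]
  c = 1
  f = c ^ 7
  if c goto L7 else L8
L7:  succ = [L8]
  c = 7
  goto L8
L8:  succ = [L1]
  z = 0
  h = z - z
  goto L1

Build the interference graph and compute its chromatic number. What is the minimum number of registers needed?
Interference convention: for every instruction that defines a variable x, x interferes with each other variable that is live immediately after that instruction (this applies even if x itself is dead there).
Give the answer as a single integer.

Answer: 3

Working:
Block summaries:
  L0 def {h,z} use ∅
  L1 def {c,f,s} use ∅
  L2 def {f,h} use ∅
  L3 def {s} use {s}
  L4 def {c} use {s}
  L5 def {h} use {f}
  L6 def {c,f} use ∅
  L7 def {c} use ∅
  L8 def {h,z} use ∅

Live sets:
  L0: in=∅ out=∅
  L1: in=∅ out={f,s}
  L2: in={s} out={f,s}
  L3: in={f,s} out={f}
  L4: in={f,s} out={f}
  L5: in={f} out=∅
  L6: in=∅ out=∅
  L7: in=∅ out=∅
  L8: in=∅ out=∅

Conflict graph:
  c — {f}
  f — {c,h,s}
  h — {f,s}
  s — {f,h}
  z — ∅

Chromatic number:
  {f,h,s} pairwise interfere (3-clique) ⇒ χ ≥ 3
  3-colouring: c0={f,z}  c1={c,h}  c2={s}
  χ = 3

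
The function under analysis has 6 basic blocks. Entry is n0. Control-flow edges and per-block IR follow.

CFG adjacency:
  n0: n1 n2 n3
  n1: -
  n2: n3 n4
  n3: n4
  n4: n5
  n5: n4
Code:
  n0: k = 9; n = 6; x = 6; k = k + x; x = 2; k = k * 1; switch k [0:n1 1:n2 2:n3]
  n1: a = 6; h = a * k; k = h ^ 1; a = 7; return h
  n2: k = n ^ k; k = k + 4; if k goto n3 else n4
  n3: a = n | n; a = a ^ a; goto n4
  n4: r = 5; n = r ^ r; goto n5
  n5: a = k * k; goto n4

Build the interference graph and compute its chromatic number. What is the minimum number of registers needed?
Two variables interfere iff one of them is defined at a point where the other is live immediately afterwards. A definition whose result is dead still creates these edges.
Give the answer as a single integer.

Answer: 3

Working:
def/use:
  n0: {k,n,x} / ∅
  n1: {a,h,k} / {k}
  n2: {k} / {k,n}
  n3: {a} / {n}
  n4: {n,r} / ∅
  n5: {a} / {k}

Live sets:
  live n0: ∅→{k,n}
  live n1: {k}→∅
  live n2: {k,n}→{k,n}
  live n3: {k,n}→{k}
  live n4: {k}→{k}
  live n5: {k}→{k}

Interference:
  a — {h,k}
  h — {a,k}
  k — {a,h,n,r,x}
  n — {k,x}
  r — {k}
  x — {k,n}

Colouring:
  lower bound: {a,h,k} mutually conflict ⇒ χ ≥ 3
  assign a→c1 h→c2 k→c0 n→c1 r→c1 x→c2 — no edge inside a register ⇒ χ ≤ 3
  χ = 3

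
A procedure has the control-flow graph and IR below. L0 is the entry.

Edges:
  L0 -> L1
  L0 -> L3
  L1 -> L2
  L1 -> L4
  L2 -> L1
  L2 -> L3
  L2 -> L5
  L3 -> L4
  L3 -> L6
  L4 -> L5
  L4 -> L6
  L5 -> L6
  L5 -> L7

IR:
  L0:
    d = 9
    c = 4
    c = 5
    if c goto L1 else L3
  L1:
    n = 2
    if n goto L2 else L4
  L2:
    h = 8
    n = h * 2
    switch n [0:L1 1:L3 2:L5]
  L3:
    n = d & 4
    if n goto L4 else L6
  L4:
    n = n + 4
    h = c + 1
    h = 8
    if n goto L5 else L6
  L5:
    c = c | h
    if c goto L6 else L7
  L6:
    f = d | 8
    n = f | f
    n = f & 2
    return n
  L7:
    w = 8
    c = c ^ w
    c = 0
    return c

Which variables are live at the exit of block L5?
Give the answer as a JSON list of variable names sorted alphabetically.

Block summaries:
  L0 def {c,d} use ∅
  L1 def {n} use ∅
  L2 def {h,n} use ∅
  L3 def {n} use {d}
  L4 def {h,n} use {c,n}
  L5 def {c} use {c,h}
  L6 def {f,n} use {d}
  L7 def {c,w} use {c}

Backward fixpoint:
  live L0: ∅→{c,d}
  live L1: {c,d}→{c,d,n}
  live L2: {c,d}→{c,d,h}
  live L3: {c,d}→{c,d,n}
  live L4: {c,d,n}→{c,d,h}
  live L5: {c,d,h}→{c,d}
  live L6: {d}→∅
  live L7: {c}→∅

live-out(L5) = ["c", "d"]

Answer: ["c", "d"]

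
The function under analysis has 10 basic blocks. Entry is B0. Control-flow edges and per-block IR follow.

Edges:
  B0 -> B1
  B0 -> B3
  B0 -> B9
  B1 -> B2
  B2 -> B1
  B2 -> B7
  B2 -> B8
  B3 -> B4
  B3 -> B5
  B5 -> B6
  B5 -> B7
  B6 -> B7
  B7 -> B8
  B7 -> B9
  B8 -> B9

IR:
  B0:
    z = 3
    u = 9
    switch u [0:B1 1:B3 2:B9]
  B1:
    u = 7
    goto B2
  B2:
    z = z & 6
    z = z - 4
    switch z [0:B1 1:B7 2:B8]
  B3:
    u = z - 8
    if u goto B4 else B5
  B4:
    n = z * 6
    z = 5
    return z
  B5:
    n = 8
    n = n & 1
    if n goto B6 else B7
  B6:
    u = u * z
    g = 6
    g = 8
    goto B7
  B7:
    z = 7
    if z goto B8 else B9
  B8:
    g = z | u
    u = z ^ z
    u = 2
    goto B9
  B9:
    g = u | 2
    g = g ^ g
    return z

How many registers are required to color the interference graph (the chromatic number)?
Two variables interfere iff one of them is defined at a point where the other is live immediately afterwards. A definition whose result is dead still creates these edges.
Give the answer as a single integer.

Answer: 3

Analysis:
def/use:
  B0: {u,z} / ∅
  B1: {u} / ∅
  B2: {z} / {z}
  B3: {u} / {z}
  B4: {n,z} / {z}
  B5: {n} / ∅
  B6: {g,u} / {u,z}
  B7: {z} / ∅
  B8: {g,u} / {u,z}
  B9: {g} / {u,z}

Backward fixpoint:
  B0: in=∅ out={u,z}
  B1: in={z} out={u,z}
  B2: in={u,z} out={u,z}
  B3: in={z} out={u,z}
  B4: in={z} out=∅
  B5: in={u,z} out={u,z}
  B6: in={u,z} out={u}
  B7: in={u} out={u,z}
  B8: in={u,z} out={u,z}
  B9: in={u,z} out=∅

Interfere edges:
  g — {u,z}
  n — {u,z}
  u — {g,n,z}
  z — {g,n,u}

Colouring:
  {g,u,z} pairwise interfere (3-clique) ⇒ χ ≥ 3
  assign g→c2 n→c2 u→c0 z→c1 — no edge inside a register ⇒ χ ≤ 3
  χ = 3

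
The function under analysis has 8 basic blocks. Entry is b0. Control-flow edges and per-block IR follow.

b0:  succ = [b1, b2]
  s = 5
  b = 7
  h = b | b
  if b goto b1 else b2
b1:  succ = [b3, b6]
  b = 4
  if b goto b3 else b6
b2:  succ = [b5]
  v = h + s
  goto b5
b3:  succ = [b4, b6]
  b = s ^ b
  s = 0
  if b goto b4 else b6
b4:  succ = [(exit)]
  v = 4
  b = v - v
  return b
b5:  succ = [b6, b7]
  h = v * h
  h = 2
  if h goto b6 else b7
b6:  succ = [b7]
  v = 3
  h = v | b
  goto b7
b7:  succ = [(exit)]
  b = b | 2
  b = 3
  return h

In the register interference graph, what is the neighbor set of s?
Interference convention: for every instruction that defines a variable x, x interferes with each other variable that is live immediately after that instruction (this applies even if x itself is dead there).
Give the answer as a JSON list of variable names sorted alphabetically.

Answer: ["b", "h"]

Working:
Per-block:
  b0: def={b,h,s} ue=∅
  b1: def={b} ue=∅
  b2: def={v} ue={h,s}
  b3: def={b,s} ue={b,s}
  b4: def={b,v} ue=∅
  b5: def={h} ue={h,v}
  b6: def={h,v} ue={b}
  b7: def={b} ue={b,h}

Backward fixpoint:
  live b0: ∅→{b,h,s}
  live b1: {s}→{b,s}
  live b2: {b,h,s}→{b,h,v}
  live b3: {b,s}→{b}
  live b4: ∅→∅
  live b5: {b,h,v}→{b,h}
  live b6: {b}→{b,h}
  live b7: {b,h}→∅

Interference:
  b: {h,s,v}
  h: {b,s,v}
  s: {b,h}
  v: {b,h}

N(s) = ["b", "h"]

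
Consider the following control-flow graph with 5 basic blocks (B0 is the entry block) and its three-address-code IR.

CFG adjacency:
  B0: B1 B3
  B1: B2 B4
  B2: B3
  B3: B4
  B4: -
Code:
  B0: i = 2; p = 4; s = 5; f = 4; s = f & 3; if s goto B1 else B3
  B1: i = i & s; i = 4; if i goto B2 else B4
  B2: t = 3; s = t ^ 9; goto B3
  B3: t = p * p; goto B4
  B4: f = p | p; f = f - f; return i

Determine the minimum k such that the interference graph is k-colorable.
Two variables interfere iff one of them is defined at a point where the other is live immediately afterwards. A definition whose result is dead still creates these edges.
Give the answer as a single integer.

Answer: 3

Derivation:
Per-block:
  B0 def {f,i,p,s} use ∅
  B1 def {i} use {i,s}
  B2 def {s,t} use ∅
  B3 def {t} use {p}
  B4 def {f} use {i,p}

Live sets:
  B0: in=∅ out={i,p,s}
  B1: in={i,p,s} out={i,p}
  B2: in={i,p} out={i,p}
  B3: in={i,p} out={i,p}
  B4: in={i,p} out=∅

Conflict graph:
  f — {i,p}
  i — {f,p,s,t}
  p — {f,i,s,t}
  s — {i,p}
  t — {i,p}

Registers:
  clique {f,i,p} ⇒ need ≥ 3
  3-colouring: R0={i}  R1={p}  R2={f,s,t}
  χ = 3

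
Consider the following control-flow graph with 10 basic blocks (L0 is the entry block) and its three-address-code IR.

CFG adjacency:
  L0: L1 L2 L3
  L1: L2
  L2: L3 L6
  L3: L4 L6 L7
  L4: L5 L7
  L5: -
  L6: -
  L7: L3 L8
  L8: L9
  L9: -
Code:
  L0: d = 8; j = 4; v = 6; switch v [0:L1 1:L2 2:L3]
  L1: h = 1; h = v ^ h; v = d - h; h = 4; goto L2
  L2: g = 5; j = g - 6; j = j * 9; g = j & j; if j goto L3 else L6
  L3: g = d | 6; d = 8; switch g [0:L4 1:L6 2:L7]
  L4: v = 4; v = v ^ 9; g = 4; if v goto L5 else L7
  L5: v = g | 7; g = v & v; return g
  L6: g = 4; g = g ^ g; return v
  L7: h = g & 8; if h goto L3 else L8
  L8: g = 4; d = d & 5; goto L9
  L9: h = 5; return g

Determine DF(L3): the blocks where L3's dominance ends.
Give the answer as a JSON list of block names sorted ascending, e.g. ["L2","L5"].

Answer: ["L3", "L6"]

Derivation:
idom tree: L1←L0 L2←L0 L3←L0 L4←L3 L5←L4 L6←L0 L7←L3 L8←L7 L9←L8
Dom at joins:
  L2: preds {L0,L1}: {L0} ∩ {L0,L1} = {L0}; idom=L0
  L3: preds {L0,L2,L7}: {L0} ∩ {L0,L2} ∩ {L0,L3,L7} = {L0}; idom=L0
  L6: preds {L2,L3}: {L0,L2} ∩ {L0,L3} = {L0}; idom=L0
  L7: preds {L3,L4}: {L0,L3} ∩ {L0,L3,L4} = {L0,L3}; idom=L3

DF derivation:
  join L2 pred L0: · stop@L0
  join L2 pred L1: L1 stop@L0
  join L3 pred L0: · stop@L0
  join L3 pred L2: L2 stop@L0
  join L3 pred L7: L7→L3 stop@L0
  join L6 pred L2: L2 stop@L0
  join L6 pred L3: L3 stop@L0
  join L7 pred L3: · stop@L3
  join L7 pred L4: L4 stop@L3
  L0: DF=∅
  L1: DF={L2}
  L2: DF={L3,L6}
  L3: DF={L3,L6}
  L4: DF={L7}
  L5: DF=∅
  L6: DF=∅
  L7: DF={L3}
  L8: DF=∅
  L9: DF=∅

DF(L3) = ["L3", "L6"]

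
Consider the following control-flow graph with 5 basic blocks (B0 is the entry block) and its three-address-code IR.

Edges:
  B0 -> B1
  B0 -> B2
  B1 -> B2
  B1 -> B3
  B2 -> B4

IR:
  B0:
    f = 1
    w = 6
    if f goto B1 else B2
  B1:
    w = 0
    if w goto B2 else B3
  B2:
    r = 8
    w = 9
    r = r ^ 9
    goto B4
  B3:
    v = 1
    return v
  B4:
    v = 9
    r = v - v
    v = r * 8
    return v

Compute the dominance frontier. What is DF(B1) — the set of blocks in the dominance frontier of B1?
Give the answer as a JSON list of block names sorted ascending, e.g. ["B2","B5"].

idom tree: B1←B0 B2←B0 B3←B1 B4←B2
Dom at joins:
  B2: preds {B0,B1}: {B0} ∩ {B0,B1} = {B0}; idom=B0

DF walk-up:
  join B2 pred B0: · stop@B0
  join B2 pred B1: B1 stop@B0
  B0: DF=∅
  B1: DF={B2}
  B2: DF=∅
  B3: DF=∅
  B4: DF=∅

DF(B1) = ["B2"]

Answer: ["B2"]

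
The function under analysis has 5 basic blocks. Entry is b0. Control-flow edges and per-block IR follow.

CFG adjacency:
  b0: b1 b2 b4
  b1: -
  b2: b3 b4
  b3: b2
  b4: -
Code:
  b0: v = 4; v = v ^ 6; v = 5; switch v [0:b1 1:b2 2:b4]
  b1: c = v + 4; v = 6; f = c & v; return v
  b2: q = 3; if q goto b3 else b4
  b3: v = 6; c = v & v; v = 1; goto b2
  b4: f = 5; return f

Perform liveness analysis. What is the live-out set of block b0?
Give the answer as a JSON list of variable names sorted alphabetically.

Answer: ["v"]

Analysis:
Block summaries:
  b0 def {v} use ∅
  b1 def {c,f,v} use {v}
  b2 def {q} use ∅
  b3 def {c,v} use ∅
  b4 def {f} use ∅

Liveness:
  live b0: ∅→{v}
  live b1: {v}→∅
  live b2: ∅→∅
  live b3: ∅→∅
  live b4: ∅→∅

live-out(b0) = ["v"]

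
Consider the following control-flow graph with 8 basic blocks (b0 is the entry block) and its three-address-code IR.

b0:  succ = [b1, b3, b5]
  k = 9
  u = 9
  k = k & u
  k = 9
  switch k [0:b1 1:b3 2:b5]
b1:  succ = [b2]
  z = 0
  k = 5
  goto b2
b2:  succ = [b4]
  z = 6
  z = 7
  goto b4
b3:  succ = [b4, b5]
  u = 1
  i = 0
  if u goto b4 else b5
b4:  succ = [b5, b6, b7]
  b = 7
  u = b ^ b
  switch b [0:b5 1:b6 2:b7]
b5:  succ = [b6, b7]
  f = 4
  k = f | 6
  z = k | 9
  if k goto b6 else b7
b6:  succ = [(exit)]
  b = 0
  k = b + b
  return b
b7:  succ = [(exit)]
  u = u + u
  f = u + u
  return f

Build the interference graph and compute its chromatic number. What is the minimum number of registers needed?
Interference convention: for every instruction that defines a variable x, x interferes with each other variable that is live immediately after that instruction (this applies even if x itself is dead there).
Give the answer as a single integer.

def/use:
  b0: def={k,u} ue=∅
  b1: def={k,z} ue=∅
  b2: def={z} ue=∅
  b3: def={i,u} ue=∅
  b4: def={b,u} ue=∅
  b5: def={f,k,z} ue=∅
  b6: def={b,k} ue=∅
  b7: def={f,u} ue={u}

Backward fixpoint:
  b0 li=∅ lo={u}
  b1 li=∅ lo=∅
  b2 li=∅ lo=∅
  b3 li=∅ lo={u}
  b4 li=∅ lo={u}
  b5 li={u} lo={u}
  b6 li=∅ lo=∅
  b7 li={u} lo=∅

Interfere edges:
  b — {k,u}
  f — {u}
  i — {u}
  k — {b,u,z}
  u — {b,f,i,k,z}
  z — {k,u}

Chromatic number:
  {b,k,u} pairwise interfere (3-clique) ⇒ χ ≥ 3
  3-colouring: r0={u}  r1={f,i,k}  r2={b,z}
  χ = 3

Answer: 3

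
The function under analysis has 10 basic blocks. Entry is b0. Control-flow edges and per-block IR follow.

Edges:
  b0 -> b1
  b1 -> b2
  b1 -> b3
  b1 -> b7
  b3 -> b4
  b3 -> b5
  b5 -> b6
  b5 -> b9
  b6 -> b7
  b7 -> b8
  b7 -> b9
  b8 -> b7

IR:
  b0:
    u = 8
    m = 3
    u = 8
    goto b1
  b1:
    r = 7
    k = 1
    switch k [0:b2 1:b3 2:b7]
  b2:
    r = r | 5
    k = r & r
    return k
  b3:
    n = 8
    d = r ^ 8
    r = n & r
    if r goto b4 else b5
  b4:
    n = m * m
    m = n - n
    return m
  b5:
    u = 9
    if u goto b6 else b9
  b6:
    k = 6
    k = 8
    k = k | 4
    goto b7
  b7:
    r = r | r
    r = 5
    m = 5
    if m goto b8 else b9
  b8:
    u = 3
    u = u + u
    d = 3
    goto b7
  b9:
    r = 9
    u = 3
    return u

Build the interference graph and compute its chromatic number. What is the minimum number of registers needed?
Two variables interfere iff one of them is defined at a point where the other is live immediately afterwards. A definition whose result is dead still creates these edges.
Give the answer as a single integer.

Answer: 4

Analysis:
Block summaries:
  b0: def={m,u} ue=∅
  b1: def={k,r} ue=∅
  b2: def={k,r} ue={r}
  b3: def={d,n,r} ue={r}
  b4: def={m,n} ue={m}
  b5: def={u} ue=∅
  b6: def={k} ue=∅
  b7: def={m,r} ue={r}
  b8: def={d,u} ue=∅
  b9: def={r,u} ue=∅

Live sets:
  b0 li=∅ lo={m}
  b1 li={m} lo={m,r}
  b2 li={r} lo=∅
  b3 li={m,r} lo={m,r}
  b4 li={m} lo=∅
  b5 li={r} lo={r}
  b6 li={r} lo={r}
  b7 li={r} lo={r}
  b8 li={r} lo={r}
  b9 li=∅ lo=∅

Interfere edges:
  d — {m,n,r}
  k — {m,r}
  m — {d,k,n,r,u}
  n — {d,m,r}
  r — {d,k,m,n,u}
  u — {m,r}

Chromatic number:
  {d,m,n,r} pairwise interfere (4-clique) ⇒ χ ≥ 4
  4-colouring: R0={m}  R1={r}  R2={d,k,u}  R3={n}
  χ = 4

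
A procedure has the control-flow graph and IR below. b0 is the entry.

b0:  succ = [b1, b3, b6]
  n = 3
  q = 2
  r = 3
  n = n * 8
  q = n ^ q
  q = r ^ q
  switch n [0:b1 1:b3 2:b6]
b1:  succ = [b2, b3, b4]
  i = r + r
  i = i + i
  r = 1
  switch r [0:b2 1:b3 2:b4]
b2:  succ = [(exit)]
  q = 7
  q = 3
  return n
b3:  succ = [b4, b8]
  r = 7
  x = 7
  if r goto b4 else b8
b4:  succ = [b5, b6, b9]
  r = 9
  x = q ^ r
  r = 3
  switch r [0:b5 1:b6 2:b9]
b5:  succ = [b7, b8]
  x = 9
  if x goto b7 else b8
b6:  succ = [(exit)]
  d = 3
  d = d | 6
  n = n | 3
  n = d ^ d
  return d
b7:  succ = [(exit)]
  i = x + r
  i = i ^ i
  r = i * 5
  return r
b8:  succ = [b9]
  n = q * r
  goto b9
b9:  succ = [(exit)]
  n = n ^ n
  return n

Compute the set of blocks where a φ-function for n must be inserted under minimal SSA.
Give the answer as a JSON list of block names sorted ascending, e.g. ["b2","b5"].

Answer: ["b9"]

Analysis:
idom tree: b1←b0 b2←b1 b3←b0 b4←b0 b5←b4 b6←b0 b7←b5 b8←b0 b9←b0
Dom∩ at merges:
  b3: preds {b0,b1}: {b0} ∩ {b0,b1} = {b0}; idom=b0
  b4: preds {b1,b3}: {b0,b1} ∩ {b0,b3} = {b0}; idom=b0
  b6: preds {b0,b4}: {b0} ∩ {b0,b4} = {b0}; idom=b0
  b8: preds {b3,b5}: {b0,b3} ∩ {b0,b4,b5} = {b0}; idom=b0
  b9: preds {b4,b8}: {b0,b4} ∩ {b0,b8} = {b0}; idom=b0

Frontier:
  b3←b0: walk · to b0
  b3←b1: walk b1 to b0
  b4←b1: walk b1 to b0
  b4←b3: walk b3 to b0
  b6←b0: walk · to b0
  b6←b4: walk b4 to b0
  b8←b3: walk b3 to b0
  b8←b5: walk b5→b4 to b0
  b9←b4: walk b4 to b0
  b9←b8: walk b8 to b0
  b0 → ∅
  b1 → {b3,b4}
  b2 → ∅
  b3 → {b4,b8}
  b4 → {b6,b8,b9}
  b5 → {b8}
  b6 → ∅
  b7 → ∅
  b8 → {b9}
  b9 → ∅

φ for n: defs {b0,b6,b8,b9}
  DF⁺ = {b9}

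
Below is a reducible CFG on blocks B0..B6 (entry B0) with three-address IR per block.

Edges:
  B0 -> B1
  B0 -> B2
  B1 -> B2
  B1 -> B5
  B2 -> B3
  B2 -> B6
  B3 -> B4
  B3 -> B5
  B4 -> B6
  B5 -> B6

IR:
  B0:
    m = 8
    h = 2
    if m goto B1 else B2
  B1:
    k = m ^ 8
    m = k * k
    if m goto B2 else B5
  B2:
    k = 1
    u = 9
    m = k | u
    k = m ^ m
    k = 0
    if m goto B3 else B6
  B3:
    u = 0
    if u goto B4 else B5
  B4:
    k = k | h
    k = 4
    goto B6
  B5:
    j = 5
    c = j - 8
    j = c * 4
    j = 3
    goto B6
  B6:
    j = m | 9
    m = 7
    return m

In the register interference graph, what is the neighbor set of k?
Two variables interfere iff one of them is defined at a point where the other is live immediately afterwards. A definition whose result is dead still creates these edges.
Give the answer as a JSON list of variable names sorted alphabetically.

Answer: ["h", "m", "u"]

Derivation:
Block summaries:
  B0: def={h,m} ue=∅
  B1: def={k,m} ue={m}
  B2: def={k,m,u} ue=∅
  B3: def={u} ue=∅
  B4: def={k} ue={h,k}
  B5: def={c,j} ue=∅
  B6: def={j,m} ue={m}

Backward fixpoint:
  B0: in=∅ out={h,m}
  B1: in={h,m} out={h,m}
  B2: in={h} out={h,k,m}
  B3: in={h,k,m} out={h,k,m}
  B4: in={h,k,m} out={m}
  B5: in={m} out={m}
  B6: in={m} out=∅

Interference:
  c — {m}
  h — {k,m,u}
  j — {m}
  k — {h,m,u}
  m — {c,h,j,k,u}
  u — {h,k,m}

N(k) = ["h", "m", "u"]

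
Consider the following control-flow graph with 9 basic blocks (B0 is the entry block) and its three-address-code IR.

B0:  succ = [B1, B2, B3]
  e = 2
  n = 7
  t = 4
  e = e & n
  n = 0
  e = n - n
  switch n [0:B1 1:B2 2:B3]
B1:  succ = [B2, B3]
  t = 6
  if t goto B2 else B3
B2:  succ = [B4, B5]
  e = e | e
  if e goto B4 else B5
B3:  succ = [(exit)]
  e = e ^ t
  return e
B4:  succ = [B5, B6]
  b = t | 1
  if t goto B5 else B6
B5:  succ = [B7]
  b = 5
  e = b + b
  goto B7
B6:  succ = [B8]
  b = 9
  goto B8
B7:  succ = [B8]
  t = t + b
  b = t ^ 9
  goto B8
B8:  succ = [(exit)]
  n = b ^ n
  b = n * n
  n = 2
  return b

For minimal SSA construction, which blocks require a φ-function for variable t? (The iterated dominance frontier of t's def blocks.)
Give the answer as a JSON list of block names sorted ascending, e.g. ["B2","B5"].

idom tree: B1←B0 B2←B0 B3←B0 B4←B2 B5←B2 B6←B4 B7←B5 B8←B2
Dom at joins:
  B2: preds {B0,B1}: {B0} ∩ {B0,B1} = {B0}; idom=B0
  B3: preds {B0,B1}: {B0} ∩ {B0,B1} = {B0}; idom=B0
  B5: preds {B2,B4}: {B0,B2} ∩ {B0,B2,B4} = {B0,B2}; idom=B2
  B8: preds {B6,B7}: {B0,B2,B4,B6} ∩ {B0,B2,B5,B7} = {B0,B2}; idom=B2

DF derivation:
  B2←B0: walk · to B0
  B2←B1: walk B1 to B0
  B3←B0: walk · to B0
  B3←B1: walk B1 to B0
  B5←B2: walk · to B2
  B5←B4: walk B4 to B2
  B8←B6: walk B6→B4 to B2
  B8←B7: walk B7→B5 to B2
  B0 → ∅
  B1 → {B2,B3}
  B2 → ∅
  B3 → ∅
  B4 → {B5,B8}
  B5 → {B8}
  B6 → {B8}
  B7 → {B8}
  B8 → ∅

φ for t: defs {B0,B1,B7}
  DF⁺ = {B2,B3,B8}

Answer: ["B2", "B3", "B8"]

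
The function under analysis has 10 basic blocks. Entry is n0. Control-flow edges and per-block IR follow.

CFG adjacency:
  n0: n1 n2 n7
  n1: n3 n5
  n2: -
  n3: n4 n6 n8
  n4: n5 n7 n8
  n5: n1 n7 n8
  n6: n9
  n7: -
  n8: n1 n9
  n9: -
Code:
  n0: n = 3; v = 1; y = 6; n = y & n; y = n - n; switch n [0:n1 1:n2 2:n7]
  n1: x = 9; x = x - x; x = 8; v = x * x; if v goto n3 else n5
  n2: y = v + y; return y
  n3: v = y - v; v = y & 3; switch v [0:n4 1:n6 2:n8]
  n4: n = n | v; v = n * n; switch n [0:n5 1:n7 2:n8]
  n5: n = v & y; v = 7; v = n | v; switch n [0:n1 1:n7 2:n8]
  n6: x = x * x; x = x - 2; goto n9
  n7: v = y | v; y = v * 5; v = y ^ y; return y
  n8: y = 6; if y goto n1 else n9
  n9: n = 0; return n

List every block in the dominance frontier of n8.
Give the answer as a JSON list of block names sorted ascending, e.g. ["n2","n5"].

Answer: ["n1", "n9"]

Working:
idom tree: n1←n0 n2←n0 n3←n1 n4←n3 n5←n1 n6←n3 n7←n0 n8←n1 n9←n1
Dom at joins:
  n1: preds {n0,n5,n8}: {n0} ∩ {n0,n1,n5} ∩ {n0,n1,n8} = {n0}; idom=n0
  n5: preds {n1,n4}: {n0,n1} ∩ {n0,n1,n3,n4} = {n0,n1}; idom=n1
  n7: preds {n0,n4,n5}: {n0} ∩ {n0,n1,n3,n4} ∩ {n0,n1,n5} = {n0}; idom=n0
  n8: preds {n3,n4,n5}: {n0,n1,n3} ∩ {n0,n1,n3,n4} ∩ {n0,n1,n5} = {n0,n1}; idom=n1
  n9: preds {n6,n8}: {n0,n1,n3,n6} ∩ {n0,n1,n8} = {n0,n1}; idom=n1

DF walk-up:
  n1←n0: walk · to n0
  n1←n5: walk n5→n1 to n0
  n1←n8: walk n8→n1 to n0
  n5←n1: walk · to n1
  n5←n4: walk n4→n3 to n1
  n7←n0: walk · to n0
  n7←n4: walk n4→n3→n1 to n0
  n7←n5: walk n5→n1 to n0
  n8←n3: walk n3 to n1
  n8←n4: walk n4→n3 to n1
  n8←n5: walk n5 to n1
  n9←n6: walk n6→n3 to n1
  n9←n8: walk n8 to n1
  n0: DF=∅
  n1: DF={n1,n7}
  n2: DF=∅
  n3: DF={n5,n7,n8,n9}
  n4: DF={n5,n7,n8}
  n5: DF={n1,n7,n8}
  n6: DF={n9}
  n7: DF=∅
  n8: DF={n1,n9}
  n9: DF=∅

DF(n8) = ["n1", "n9"]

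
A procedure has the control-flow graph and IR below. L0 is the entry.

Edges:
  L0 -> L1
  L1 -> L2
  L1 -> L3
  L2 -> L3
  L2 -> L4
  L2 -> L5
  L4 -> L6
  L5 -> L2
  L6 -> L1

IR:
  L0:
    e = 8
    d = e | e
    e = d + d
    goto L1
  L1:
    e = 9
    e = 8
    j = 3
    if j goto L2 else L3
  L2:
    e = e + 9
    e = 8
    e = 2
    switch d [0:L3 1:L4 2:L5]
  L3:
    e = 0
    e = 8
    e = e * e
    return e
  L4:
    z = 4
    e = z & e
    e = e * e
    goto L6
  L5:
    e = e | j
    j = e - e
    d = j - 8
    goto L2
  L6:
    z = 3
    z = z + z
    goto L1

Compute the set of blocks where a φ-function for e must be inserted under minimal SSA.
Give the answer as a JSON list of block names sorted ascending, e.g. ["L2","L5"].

idom tree: L1←L0 L2←L1 L3←L1 L4←L2 L5←L2 L6←L4
Dom at joins:
  L1: preds {L0,L6}: {L0} ∩ {L0,L1,L2,L4,L6} = {L0}; idom=L0
  L2: preds {L1,L5}: {L0,L1} ∩ {L0,L1,L2,L5} = {L0,L1}; idom=L1
  L3: preds {L1,L2}: {L0,L1} ∩ {L0,L1,L2} = {L0,L1}; idom=L1

DF walk-up:
  L1←L0: walk · to L0
  L1←L6: walk L6→L4→L2→L1 to L0
  L2←L1: walk · to L1
  L2←L5: walk L5→L2 to L1
  L3←L1: walk · to L1
  L3←L2: walk L2 to L1
  L0 → ∅
  L1 → {L1}
  L2 → {L1,L2,L3}
  L3 → ∅
  L4 → {L1}
  L5 → {L2}
  L6 → {L1}

φ for e: defs {L0,L1,L2,L3,L4,L5}
  DF⁺ = {L1,L2,L3}

Answer: ["L1", "L2", "L3"]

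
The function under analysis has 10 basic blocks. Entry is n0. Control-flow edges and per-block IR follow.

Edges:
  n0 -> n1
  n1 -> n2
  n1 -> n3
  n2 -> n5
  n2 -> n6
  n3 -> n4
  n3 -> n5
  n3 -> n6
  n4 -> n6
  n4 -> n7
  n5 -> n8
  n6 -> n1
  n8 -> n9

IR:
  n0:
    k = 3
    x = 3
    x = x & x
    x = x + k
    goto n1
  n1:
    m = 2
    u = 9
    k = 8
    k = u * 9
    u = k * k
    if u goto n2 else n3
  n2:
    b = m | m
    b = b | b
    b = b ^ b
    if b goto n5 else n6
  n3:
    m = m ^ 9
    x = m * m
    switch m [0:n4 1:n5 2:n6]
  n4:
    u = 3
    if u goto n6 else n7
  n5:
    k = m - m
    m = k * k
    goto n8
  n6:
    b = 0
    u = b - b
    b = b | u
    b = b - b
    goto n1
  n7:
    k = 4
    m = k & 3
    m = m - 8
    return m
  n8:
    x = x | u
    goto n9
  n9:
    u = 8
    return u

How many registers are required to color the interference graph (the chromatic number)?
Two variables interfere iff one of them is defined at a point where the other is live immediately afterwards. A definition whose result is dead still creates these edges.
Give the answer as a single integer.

Block summaries:
  n0: def={k,x} ue=∅
  n1: def={k,m,u} ue=∅
  n2: def={b} ue={m}
  n3: def={m,x} ue={m}
  n4: def={u} ue=∅
  n5: def={k,m} ue={m}
  n6: def={b,u} ue=∅
  n7: def={k,m} ue=∅
  n8: def={x} ue={u,x}
  n9: def={u} ue=∅

Live sets:
  n0 li=∅ lo={x}
  n1 li={x} lo={m,u,x}
  n2 li={m,u,x} lo={m,u,x}
  n3 li={m,u} lo={m,u,x}
  n4 li={x} lo={x}
  n5 li={m,u,x} lo={u,x}
  n6 li={x} lo={x}
  n7 li=∅ lo=∅
  n8 li={u,x} lo=∅
  n9 li=∅ lo=∅

Conflict graph:
  b — {m,u,x}
  k — {m,u,x}
  m — {b,k,u,x}
  u — {b,k,m,x}
  x — {b,k,m,u}

Colouring:
  clique {b,m,u,x} ⇒ need ≥ 4
  4-colouring: R0={m}  R1={u}  R2={x}  R3={b,k}
  χ = 4

Answer: 4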